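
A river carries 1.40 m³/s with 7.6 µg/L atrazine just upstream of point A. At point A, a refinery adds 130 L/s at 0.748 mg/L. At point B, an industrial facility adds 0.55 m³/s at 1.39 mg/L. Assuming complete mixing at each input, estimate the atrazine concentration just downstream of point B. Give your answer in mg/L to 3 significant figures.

7.6 µg/L = 0.0076 mg/L.
130 L/s = 0.13 m³/s.
After input A: C = (1.4·0.0076 + 0.13·0.748) / 1.53 = 0.07051 mg/L.
After input B: C = (1.53·0.07051 + 0.55·1.39) / 2.08 = 0.4194 mg/L.

0.419 mg/L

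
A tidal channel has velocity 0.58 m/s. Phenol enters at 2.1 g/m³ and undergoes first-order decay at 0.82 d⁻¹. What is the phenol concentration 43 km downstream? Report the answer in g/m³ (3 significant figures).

1.04 g/m³

Travel time t = 43 km / 0.58 m/s = 4.3e+04/0.58 = 7.414e+04 s = 0.8581 d.
First-order decay: C = 2.1·exp(−0.82·0.8581) = 2.1·0.4948 = 1.039 g/m³.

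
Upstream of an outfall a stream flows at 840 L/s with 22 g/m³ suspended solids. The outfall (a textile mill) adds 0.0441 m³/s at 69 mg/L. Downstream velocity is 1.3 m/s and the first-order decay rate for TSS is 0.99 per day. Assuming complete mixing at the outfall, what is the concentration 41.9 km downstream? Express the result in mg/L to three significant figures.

16.8 mg/L

840 L/s = 0.84 m³/s.
After complete mixing, C₀ = (0.0441·69 + 0.84·22) / 0.8841 = 24.34 mg/L.
Travel time t = 4.19e+04 m / 1.3 m/s = 3.223e+04 s = 0.373 d.
C = 24.34·exp(−0.99·0.373) = 24.34·0.6912 = 16.83 mg/L.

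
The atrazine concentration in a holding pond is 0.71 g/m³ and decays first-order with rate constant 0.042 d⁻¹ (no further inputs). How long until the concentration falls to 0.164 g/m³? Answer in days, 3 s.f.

t = ln(C₀/C)/k = ln(0.71/0.164)/0.042 = 1.465/0.042 = 34.89 d.

34.9 d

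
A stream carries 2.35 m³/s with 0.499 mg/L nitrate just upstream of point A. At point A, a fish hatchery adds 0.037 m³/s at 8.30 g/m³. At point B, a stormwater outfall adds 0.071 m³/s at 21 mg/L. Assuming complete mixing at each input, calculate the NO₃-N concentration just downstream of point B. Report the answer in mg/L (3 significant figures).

1.21 mg/L

After input A: C = (2.35·0.499 + 0.037·8.3) / 2.387 = 0.6199 mg/L.
After input B: C = (2.387·0.6199 + 0.071·21) / 2.458 = 1.209 mg/L.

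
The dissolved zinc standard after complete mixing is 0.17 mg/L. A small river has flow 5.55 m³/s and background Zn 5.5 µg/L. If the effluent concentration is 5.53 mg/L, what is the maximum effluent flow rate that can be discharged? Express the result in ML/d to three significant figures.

14.7 ML/d

5.5 µg/L = 0.0055 mg/L.
Mass balance at complete mixing: C_std·(Q_w + Q_r) = Q_w·C_e + Q_r·C_b.
Rearranging, Q_w = Q_r·(C_std − C_b)/(C_e − C_std) = 5.55·(0.17 − 0.0055) / (5.53 − 0.17) = 0.1703 m³/s.
= 14.72 ML/d.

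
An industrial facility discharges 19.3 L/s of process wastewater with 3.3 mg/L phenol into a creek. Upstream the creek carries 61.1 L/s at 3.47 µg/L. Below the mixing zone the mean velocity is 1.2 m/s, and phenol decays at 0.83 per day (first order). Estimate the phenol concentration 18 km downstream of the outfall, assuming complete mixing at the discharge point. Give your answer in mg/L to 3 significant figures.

19.3 L/s = 0.0193 m³/s.
61.1 L/s = 0.0611 m³/s.
3.47 µg/L = 0.00347 mg/L.
After complete mixing, C₀ = (0.0193·3.3 + 0.0611·0.00347) / 0.0804 = 0.7948 mg/L.
Travel time t = 1.8e+04 m / 1.2 m/s = 1.5e+04 s = 0.1736 d.
C = 0.7948·exp(−0.83·0.1736) = 0.7948·0.8658 = 0.6881 mg/L.

0.688 mg/L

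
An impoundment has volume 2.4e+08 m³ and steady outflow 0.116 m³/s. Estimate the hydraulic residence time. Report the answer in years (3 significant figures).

Q = 0.116 m³/s × 3.156e+07 s/yr = 3.661e+06 m³/yr.
Hydraulic residence time τ = V/Q = 2.4e+08/3.661e+06 = 65.56 yr.

65.6 yr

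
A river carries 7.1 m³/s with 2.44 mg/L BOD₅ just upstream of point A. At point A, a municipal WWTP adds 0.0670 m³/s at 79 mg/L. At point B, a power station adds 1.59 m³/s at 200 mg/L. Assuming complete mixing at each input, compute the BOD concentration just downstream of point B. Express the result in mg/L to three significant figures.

After input A: C = (7.1·2.44 + 0.067·79) / 7.167 = 3.156 mg/L.
After input B: C = (7.167·3.156 + 1.59·200) / 8.757 = 38.9 mg/L.

38.9 mg/L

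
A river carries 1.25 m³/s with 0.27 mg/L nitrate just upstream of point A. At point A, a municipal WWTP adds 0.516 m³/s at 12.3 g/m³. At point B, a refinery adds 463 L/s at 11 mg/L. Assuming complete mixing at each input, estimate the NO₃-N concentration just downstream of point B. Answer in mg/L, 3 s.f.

5.28 mg/L

After input A: C = (1.25·0.27 + 0.516·12.3) / 1.766 = 3.785 mg/L.
463 L/s = 0.463 m³/s.
After input B: C = (1.766·3.785 + 0.463·11) / 2.229 = 5.284 mg/L.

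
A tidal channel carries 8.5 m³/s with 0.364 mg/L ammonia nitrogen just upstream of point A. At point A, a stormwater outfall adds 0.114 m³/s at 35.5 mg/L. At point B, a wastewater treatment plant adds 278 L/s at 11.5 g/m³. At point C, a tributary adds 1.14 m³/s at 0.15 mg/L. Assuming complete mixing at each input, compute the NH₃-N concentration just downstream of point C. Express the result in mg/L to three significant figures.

1.05 mg/L

After input A: C = (8.5·0.364 + 0.114·35.5) / 8.614 = 0.829 mg/L.
278 L/s = 0.278 m³/s.
After input B: C = (8.614·0.829 + 0.278·11.5) / 8.892 = 1.163 mg/L.
After input C: C = (8.892·1.163 + 1.14·0.15) / 10.03 = 1.048 mg/L.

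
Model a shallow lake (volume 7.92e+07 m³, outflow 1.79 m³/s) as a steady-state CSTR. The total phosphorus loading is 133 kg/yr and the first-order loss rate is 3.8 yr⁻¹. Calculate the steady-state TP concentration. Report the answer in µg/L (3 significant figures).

Outflow Q = 1.79 m³/s × 3.156e+07 s/yr = 5.649e+07 m³/yr.
Steady-state CSTR mass balance: W = Q·C + k·V·C, so C = W/(Q + kV).
Q + kV = 5.649e+07 + 3.8·7.92e+07 = 3.574e+08 m³/yr.
C = 133/3.574e+08 = 3.721e-07 kg/m³ = 0.0003721 mg/L = 0.3721 µg/L.

0.372 µg/L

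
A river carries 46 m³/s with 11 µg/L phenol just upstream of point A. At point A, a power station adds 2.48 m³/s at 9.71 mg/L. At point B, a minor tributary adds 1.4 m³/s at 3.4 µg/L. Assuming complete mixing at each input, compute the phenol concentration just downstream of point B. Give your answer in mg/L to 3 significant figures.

0.493 mg/L

11 µg/L = 0.011 mg/L.
After input A: C = (46·0.011 + 2.48·9.71) / 48.48 = 0.5072 mg/L.
3.4 µg/L = 0.0034 mg/L.
After input B: C = (48.48·0.5072 + 1.4·0.0034) / 49.88 = 0.493 mg/L.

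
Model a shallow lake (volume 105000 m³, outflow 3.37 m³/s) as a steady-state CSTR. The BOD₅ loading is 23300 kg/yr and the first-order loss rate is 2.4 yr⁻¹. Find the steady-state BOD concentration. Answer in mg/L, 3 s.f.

Outflow Q = 3.37 m³/s × 3.156e+07 s/yr = 1.063e+08 m³/yr.
Steady-state CSTR mass balance: W = Q·C + k·V·C, so C = W/(Q + kV).
Q + kV = 1.063e+08 + 2.4·105000 = 1.066e+08 m³/yr.
C = 23300/1.066e+08 = 0.0002186 kg/m³ = 0.2186 mg/L.

0.219 mg/L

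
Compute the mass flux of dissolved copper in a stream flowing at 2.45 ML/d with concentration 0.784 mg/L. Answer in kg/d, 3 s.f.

2.45 ML/d = 0.02836 m³/s.
Mass flux = Q·C = 0.02836 m³/s × 0.784 g/m³ = 0.02223 g/s.
= 0.02223 g/s × 86.4 = 1.921 kg/d.

1.92 kg/d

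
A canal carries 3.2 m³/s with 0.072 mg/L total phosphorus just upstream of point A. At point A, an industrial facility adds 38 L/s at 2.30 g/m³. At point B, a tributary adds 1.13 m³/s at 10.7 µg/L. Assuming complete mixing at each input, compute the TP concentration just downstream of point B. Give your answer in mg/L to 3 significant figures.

0.0755 mg/L

38 L/s = 0.038 m³/s.
After input A: C = (3.2·0.072 + 0.038·2.3) / 3.238 = 0.09815 mg/L.
10.7 µg/L = 0.0107 mg/L.
After input B: C = (3.238·0.09815 + 1.13·0.0107) / 4.368 = 0.07552 mg/L.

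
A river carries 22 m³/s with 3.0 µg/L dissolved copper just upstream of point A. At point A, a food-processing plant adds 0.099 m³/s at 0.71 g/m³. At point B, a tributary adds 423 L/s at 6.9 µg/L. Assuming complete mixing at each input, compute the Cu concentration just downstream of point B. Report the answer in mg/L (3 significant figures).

0.00618 mg/L

3.0 µg/L = 0.003 mg/L.
After input A: C = (22·0.003 + 0.099·0.71) / 22.1 = 0.006167 mg/L.
423 L/s = 0.423 m³/s.
6.9 µg/L = 0.0069 mg/L.
After input B: C = (22.1·0.006167 + 0.423·0.0069) / 22.52 = 0.006181 mg/L.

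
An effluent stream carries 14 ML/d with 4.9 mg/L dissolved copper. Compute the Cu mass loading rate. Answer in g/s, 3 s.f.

14 ML/d = 0.162 m³/s.
Mass flux = Q·C = 0.162 m³/s × 4.9 g/m³ = 0.794 g/s.

0.794 g/s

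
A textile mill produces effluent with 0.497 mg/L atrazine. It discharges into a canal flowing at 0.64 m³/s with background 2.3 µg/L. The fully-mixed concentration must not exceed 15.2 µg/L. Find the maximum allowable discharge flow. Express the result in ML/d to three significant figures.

1.48 ML/d

2.3 µg/L = 0.0023 mg/L.
15.2 µg/L = 0.0152 mg/L.
Mass balance at complete mixing: C_std·(Q_w + Q_r) = Q_w·C_e + Q_r·C_b.
Rearranging, Q_w = Q_r·(C_std − C_b)/(C_e − C_std) = 0.64·(0.0152 − 0.0023) / (0.497 − 0.0152) = 0.01714 m³/s.
= 1.481 ML/d.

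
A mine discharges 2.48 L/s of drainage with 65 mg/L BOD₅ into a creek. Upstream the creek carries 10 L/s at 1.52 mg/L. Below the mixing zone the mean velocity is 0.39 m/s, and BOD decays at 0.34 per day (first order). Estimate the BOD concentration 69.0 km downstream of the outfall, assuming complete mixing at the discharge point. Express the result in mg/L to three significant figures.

7.05 mg/L

2.48 L/s = 0.00248 m³/s.
10 L/s = 0.01 m³/s.
After complete mixing, C₀ = (0.00248·65 + 0.01·1.52) / 0.01248 = 14.13 mg/L.
Travel time t = 6.9e+04 m / 0.39 m/s = 1.769e+05 s = 2.048 d.
C = 14.13·exp(−0.34·2.048) = 14.13·0.4985 = 7.046 mg/L.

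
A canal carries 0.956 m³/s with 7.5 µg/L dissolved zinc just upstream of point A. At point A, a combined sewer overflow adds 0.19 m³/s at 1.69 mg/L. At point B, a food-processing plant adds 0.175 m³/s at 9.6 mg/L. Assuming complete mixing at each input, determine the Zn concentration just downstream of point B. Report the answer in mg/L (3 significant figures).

7.5 µg/L = 0.0075 mg/L.
After input A: C = (0.956·0.0075 + 0.19·1.69) / 1.146 = 0.2864 mg/L.
After input B: C = (1.146·0.2864 + 0.175·9.6) / 1.321 = 1.52 mg/L.

1.52 mg/L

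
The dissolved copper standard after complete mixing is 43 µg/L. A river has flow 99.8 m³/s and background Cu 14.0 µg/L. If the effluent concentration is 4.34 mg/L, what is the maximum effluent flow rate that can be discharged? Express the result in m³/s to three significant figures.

0.674 m³/s

14.0 µg/L = 0.014 mg/L.
43 µg/L = 0.043 mg/L.
Mass balance at complete mixing: C_std·(Q_w + Q_r) = Q_w·C_e + Q_r·C_b.
Rearranging, Q_w = Q_r·(C_std − C_b)/(C_e − C_std) = 99.8·(0.043 − 0.014) / (4.34 − 0.043) = 0.6735 m³/s.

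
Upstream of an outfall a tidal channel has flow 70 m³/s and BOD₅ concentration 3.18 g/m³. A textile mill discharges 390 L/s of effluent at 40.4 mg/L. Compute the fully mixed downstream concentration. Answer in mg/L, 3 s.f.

390 L/s = 0.39 m³/s.
Conservation of mass across the mixing zone: C = (0.39·40.4 + 70·3.18) / (0.39 + 70) = 238.4/70.39 = 3.386 mg/L.

3.39 mg/L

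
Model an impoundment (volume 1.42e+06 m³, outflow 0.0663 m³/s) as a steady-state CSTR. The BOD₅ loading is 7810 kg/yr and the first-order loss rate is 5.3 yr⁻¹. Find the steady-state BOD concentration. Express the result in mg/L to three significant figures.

0.812 mg/L

Outflow Q = 0.0663 m³/s × 3.156e+07 s/yr = 2.092e+06 m³/yr.
Steady-state CSTR mass balance: W = Q·C + k·V·C, so C = W/(Q + kV).
Q + kV = 2.092e+06 + 5.3·1.42e+06 = 9.618e+06 m³/yr.
C = 7810/9.618e+06 = 0.000812 kg/m³ = 0.812 mg/L.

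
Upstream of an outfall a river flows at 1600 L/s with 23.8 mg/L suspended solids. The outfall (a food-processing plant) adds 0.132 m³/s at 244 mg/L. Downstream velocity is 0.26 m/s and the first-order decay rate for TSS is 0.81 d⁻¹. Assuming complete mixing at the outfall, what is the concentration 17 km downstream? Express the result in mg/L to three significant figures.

22.0 mg/L

1600 L/s = 1.6 m³/s.
After complete mixing, C₀ = (0.132·244 + 1.6·23.8) / 1.732 = 40.58 mg/L.
Travel time t = 1.7e+04 m / 0.26 m/s = 6.538e+04 s = 0.7568 d.
C = 40.58·exp(−0.81·0.7568) = 40.58·0.5417 = 21.98 mg/L.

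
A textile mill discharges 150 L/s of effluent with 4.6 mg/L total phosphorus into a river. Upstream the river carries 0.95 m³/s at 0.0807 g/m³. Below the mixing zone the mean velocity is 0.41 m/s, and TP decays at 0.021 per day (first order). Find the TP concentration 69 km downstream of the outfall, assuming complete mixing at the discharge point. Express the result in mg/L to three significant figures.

150 L/s = 0.15 m³/s.
After complete mixing, C₀ = (0.15·4.6 + 0.95·0.0807) / 1.1 = 0.697 mg/L.
Travel time t = 6.9e+04 m / 0.41 m/s = 1.683e+05 s = 1.948 d.
C = 0.697·exp(−0.021·1.948) = 0.697·0.9599 = 0.669 mg/L.

0.669 mg/L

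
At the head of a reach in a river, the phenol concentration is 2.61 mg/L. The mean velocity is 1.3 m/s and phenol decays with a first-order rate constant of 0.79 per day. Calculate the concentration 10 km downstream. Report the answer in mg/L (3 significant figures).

2.43 mg/L

Travel time t = 10 km / 1.3 m/s = 1e+04/1.3 = 7692 s = 0.08903 d.
First-order decay: C = 2.61·exp(−0.79·0.08903) = 2.61·0.9321 = 2.433 mg/L.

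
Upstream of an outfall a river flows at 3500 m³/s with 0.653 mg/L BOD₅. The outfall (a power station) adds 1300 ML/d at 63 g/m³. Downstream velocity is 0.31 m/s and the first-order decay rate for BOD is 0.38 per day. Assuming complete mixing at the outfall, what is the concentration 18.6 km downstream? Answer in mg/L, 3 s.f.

1300 ML/d = 15.05 m³/s.
After complete mixing, C₀ = (15.05·63 + 3500·0.653) / 3515 = 0.9199 mg/L.
Travel time t = 1.86e+04 m / 0.31 m/s = 6e+04 s = 0.6944 d.
C = 0.9199·exp(−0.38·0.6944) = 0.9199·0.7681 = 0.7065 mg/L.

0.707 mg/L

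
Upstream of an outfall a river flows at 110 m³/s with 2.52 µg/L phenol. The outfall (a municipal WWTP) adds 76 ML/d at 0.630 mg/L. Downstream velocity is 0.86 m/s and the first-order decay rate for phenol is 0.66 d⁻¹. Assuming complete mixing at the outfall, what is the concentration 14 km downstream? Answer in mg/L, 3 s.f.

0.00662 mg/L

76 ML/d = 0.8796 m³/s.
2.52 µg/L = 0.00252 mg/L.
After complete mixing, C₀ = (0.8796·0.63 + 110·0.00252) / 110.9 = 0.007498 mg/L.
Travel time t = 1.4e+04 m / 0.86 m/s = 1.628e+04 s = 0.1884 d.
C = 0.007498·exp(−0.66·0.1884) = 0.007498·0.8831 = 0.006621 mg/L.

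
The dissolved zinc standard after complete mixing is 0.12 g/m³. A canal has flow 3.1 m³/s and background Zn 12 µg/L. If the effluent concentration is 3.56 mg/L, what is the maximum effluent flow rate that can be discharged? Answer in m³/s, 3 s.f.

0.0973 m³/s

12 µg/L = 0.012 mg/L.
Mass balance at complete mixing: C_std·(Q_w + Q_r) = Q_w·C_e + Q_r·C_b.
Rearranging, Q_w = Q_r·(C_std − C_b)/(C_e − C_std) = 3.1·(0.12 − 0.012) / (3.56 − 0.12) = 0.09733 m³/s.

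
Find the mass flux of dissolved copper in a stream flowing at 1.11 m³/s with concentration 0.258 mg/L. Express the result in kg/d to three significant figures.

24.7 kg/d

Mass flux = Q·C = 1.11 m³/s × 0.258 g/m³ = 0.2864 g/s.
= 0.2864 g/s × 86.4 = 24.74 kg/d.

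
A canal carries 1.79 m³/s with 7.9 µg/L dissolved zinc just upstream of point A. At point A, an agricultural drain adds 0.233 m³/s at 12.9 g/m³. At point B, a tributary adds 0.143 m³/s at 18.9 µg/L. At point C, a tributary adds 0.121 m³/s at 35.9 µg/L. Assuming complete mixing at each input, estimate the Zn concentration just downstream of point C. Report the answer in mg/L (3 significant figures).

7.9 µg/L = 0.0079 mg/L.
After input A: C = (1.79·0.0079 + 0.233·12.9) / 2.023 = 1.493 mg/L.
18.9 µg/L = 0.0189 mg/L.
After input B: C = (2.023·1.493 + 0.143·0.0189) / 2.166 = 1.395 mg/L.
35.9 µg/L = 0.0359 mg/L.
After input C: C = (2.166·1.395 + 0.121·0.0359) / 2.287 = 1.324 mg/L.

1.32 mg/L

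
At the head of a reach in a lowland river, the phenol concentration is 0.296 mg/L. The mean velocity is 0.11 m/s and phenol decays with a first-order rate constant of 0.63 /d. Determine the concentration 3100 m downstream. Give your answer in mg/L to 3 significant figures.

0.241 mg/L

Travel time t = 3100 m / 0.11 m/s = 3100/0.11 = 2.818e+04 s = 0.3262 d.
First-order decay: C = 0.296·exp(−0.63·0.3262) = 0.296·0.8142 = 0.241 mg/L.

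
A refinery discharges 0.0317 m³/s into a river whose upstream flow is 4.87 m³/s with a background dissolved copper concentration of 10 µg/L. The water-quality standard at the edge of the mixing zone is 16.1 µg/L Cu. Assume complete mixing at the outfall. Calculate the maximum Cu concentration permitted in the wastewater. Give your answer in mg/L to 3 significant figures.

10 µg/L = 0.01 mg/L.
16.1 µg/L = 0.0161 mg/L.
Mass balance: 0.0161·4.902 = 0.0317·Cₑ + 4.87·0.01.
Cₑ = (0.07892 − 0.0487) / 0.0317 = 0.9532 mg/L.

0.953 mg/L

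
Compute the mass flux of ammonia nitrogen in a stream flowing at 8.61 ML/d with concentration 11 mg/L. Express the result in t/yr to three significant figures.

34.6 t/yr

8.61 ML/d = 0.09965 m³/s.
Mass flux = Q·C = 0.09965 m³/s × 11 g/m³ = 1.096 g/s.
= 1.096 g/s × 31.56 = 34.59 t/yr.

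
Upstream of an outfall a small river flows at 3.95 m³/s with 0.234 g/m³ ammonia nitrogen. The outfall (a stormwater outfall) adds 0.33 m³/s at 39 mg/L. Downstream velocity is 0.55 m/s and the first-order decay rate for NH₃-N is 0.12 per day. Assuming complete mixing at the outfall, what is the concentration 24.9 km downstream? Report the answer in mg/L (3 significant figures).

3.03 mg/L

After complete mixing, C₀ = (0.33·39 + 3.95·0.234) / 4.28 = 3.223 mg/L.
Travel time t = 2.49e+04 m / 0.55 m/s = 4.527e+04 s = 0.524 d.
C = 3.223·exp(−0.12·0.524) = 3.223·0.9391 = 3.027 mg/L.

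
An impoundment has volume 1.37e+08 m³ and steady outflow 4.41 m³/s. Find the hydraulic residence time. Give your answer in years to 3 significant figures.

Q = 4.41 m³/s × 3.156e+07 s/yr = 1.392e+08 m³/yr.
Hydraulic residence time τ = V/Q = 1.37e+08/1.392e+08 = 0.9844 yr.

0.984 yr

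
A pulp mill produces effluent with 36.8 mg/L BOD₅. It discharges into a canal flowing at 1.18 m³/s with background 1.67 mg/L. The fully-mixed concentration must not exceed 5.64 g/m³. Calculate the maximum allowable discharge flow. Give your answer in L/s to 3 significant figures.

150 L/s

Mass balance at complete mixing: C_std·(Q_w + Q_r) = Q_w·C_e + Q_r·C_b.
Rearranging, Q_w = Q_r·(C_std − C_b)/(C_e − C_std) = 1.18·(5.64 − 1.67) / (36.8 − 5.64) = 0.1503 m³/s.
= 150.3 L/s.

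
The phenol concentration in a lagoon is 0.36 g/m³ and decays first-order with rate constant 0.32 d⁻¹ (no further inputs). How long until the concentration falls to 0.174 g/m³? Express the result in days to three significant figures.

2.27 d

t = ln(C₀/C)/k = ln(0.36/0.174)/0.32 = 0.727/0.32 = 2.272 d.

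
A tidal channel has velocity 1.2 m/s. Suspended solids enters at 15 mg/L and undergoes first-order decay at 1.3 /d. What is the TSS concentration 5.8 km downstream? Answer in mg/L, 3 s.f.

Travel time t = 5.8 km / 1.2 m/s = 5800/1.2 = 4833 s = 0.05594 d.
First-order decay: C = 15·exp(−1.3·0.05594) = 15·0.9299 = 13.95 mg/L.

13.9 mg/L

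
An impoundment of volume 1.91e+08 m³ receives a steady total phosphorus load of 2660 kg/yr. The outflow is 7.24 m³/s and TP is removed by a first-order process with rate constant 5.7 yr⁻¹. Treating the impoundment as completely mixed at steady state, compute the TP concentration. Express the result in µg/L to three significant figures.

Outflow Q = 7.24 m³/s × 3.156e+07 s/yr = 2.285e+08 m³/yr.
Steady-state CSTR mass balance: W = Q·C + k·V·C, so C = W/(Q + kV).
Q + kV = 2.285e+08 + 5.7·1.91e+08 = 1.317e+09 m³/yr.
C = 2660/1.317e+09 = 2.019e-06 kg/m³ = 0.002019 mg/L = 2.019 µg/L.

2.02 µg/L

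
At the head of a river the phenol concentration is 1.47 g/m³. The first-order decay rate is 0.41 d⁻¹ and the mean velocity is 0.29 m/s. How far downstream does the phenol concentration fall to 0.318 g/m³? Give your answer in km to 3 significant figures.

93.6 km

From C = C₀·e^(−kt), t = ln(C₀/C)/k = ln(1.47/0.318)/0.41 = 1.531/0.41 = 3.734 d.
Distance = v·t = 0.29 m/s × 3.226e+05 s = 9.356e+04 m = 93.56 km.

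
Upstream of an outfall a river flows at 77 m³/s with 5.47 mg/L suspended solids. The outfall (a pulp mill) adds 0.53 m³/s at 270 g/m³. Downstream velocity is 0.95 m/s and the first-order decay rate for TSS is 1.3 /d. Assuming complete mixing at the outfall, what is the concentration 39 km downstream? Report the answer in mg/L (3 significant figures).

3.92 mg/L

After complete mixing, C₀ = (0.53·270 + 77·5.47) / 77.53 = 7.278 mg/L.
Travel time t = 3.9e+04 m / 0.95 m/s = 4.105e+04 s = 0.4751 d.
C = 7.278·exp(−1.3·0.4751) = 7.278·0.5392 = 3.924 mg/L.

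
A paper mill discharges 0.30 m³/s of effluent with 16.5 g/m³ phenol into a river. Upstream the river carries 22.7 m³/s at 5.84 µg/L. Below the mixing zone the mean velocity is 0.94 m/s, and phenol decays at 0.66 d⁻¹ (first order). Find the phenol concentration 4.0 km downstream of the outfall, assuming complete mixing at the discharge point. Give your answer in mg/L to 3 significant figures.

0.214 mg/L

5.84 µg/L = 0.00584 mg/L.
After complete mixing, C₀ = (0.3·16.5 + 22.7·0.00584) / 23 = 0.221 mg/L.
Travel time t = 4000 m / 0.94 m/s = 4255 s = 0.04925 d.
C = 0.221·exp(−0.66·0.04925) = 0.221·0.968 = 0.2139 mg/L.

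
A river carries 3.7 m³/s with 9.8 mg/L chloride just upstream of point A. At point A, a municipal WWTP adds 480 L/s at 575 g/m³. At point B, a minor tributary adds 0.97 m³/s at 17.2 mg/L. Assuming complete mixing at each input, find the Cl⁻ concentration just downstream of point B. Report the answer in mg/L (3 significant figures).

63.9 mg/L

480 L/s = 0.48 m³/s.
After input A: C = (3.7·9.8 + 0.48·575) / 4.18 = 74.7 mg/L.
After input B: C = (4.18·74.7 + 0.97·17.2) / 5.15 = 63.87 mg/L.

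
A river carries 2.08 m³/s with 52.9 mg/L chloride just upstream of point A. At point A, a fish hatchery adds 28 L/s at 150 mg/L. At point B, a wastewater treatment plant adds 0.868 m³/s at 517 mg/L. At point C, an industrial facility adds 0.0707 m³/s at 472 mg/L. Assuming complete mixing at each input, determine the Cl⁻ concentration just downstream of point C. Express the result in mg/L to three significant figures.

28 L/s = 0.028 m³/s.
After input A: C = (2.08·52.9 + 0.028·150) / 2.108 = 54.19 mg/L.
After input B: C = (2.108·54.19 + 0.868·517) / 2.976 = 189.2 mg/L.
After input C: C = (2.976·189.2 + 0.0707·472) / 3.047 = 195.7 mg/L.

196 mg/L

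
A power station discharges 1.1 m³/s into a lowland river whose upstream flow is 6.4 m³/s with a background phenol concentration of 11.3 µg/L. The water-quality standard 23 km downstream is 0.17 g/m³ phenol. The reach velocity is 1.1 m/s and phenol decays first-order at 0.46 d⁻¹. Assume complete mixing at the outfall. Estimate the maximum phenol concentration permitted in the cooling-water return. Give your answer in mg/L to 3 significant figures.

11.3 µg/L = 0.0113 mg/L.
Travel time to the compliance point: t = 2.3e+04/1.1 = 2.091e+04 s = 0.242 d; decay factor exp(−0.46·0.242) = 0.8947.
So the concentration just after mixing may be at most 0.17/0.8947 = 0.19 mg/L.
Mass balance: 0.19·7.5 = 1.1·Cₑ + 6.4·0.0113.
Cₑ = (1.425 − 0.07232) / 1.1 = 1.23 mg/L.

1.23 mg/L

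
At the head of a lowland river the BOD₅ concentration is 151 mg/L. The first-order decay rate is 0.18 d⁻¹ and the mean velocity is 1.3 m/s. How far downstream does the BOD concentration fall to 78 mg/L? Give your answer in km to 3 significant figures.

From C = C₀·e^(−kt), t = ln(C₀/C)/k = ln(151/78)/0.18 = 0.6606/0.18 = 3.67 d.
Distance = v·t = 1.3 m/s × 3.171e+05 s = 4.122e+05 m = 412.2 km.

412 km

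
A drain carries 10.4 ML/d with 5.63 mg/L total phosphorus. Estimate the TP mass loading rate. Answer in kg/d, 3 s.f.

58.6 kg/d

10.4 ML/d = 0.1204 m³/s.
Mass flux = Q·C = 0.1204 m³/s × 5.63 g/m³ = 0.6777 g/s.
= 0.6777 g/s × 86.4 = 58.55 kg/d.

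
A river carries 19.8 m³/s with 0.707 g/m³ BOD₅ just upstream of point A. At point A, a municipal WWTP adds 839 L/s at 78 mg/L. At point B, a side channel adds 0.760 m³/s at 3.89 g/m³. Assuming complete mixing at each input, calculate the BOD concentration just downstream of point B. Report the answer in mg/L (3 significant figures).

839 L/s = 0.839 m³/s.
After input A: C = (19.8·0.707 + 0.839·78) / 20.64 = 3.849 mg/L.
After input B: C = (20.64·3.849 + 0.76·3.89) / 21.4 = 3.851 mg/L.

3.85 mg/L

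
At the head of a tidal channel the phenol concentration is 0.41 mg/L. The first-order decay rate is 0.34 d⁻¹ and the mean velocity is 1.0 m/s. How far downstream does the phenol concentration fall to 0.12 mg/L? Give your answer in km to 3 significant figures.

312 km

From C = C₀·e^(−kt), t = ln(C₀/C)/k = ln(0.41/0.12)/0.34 = 1.229/0.34 = 3.614 d.
Distance = v·t = 1.0 m/s × 3.122e+05 s = 3.122e+05 m = 312.2 km.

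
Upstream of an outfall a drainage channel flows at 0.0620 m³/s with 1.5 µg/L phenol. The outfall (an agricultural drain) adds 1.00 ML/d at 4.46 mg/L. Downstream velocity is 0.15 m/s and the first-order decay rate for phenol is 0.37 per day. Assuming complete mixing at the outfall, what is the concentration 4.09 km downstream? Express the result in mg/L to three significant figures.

1.00 ML/d = 0.01157 m³/s.
1.5 µg/L = 0.0015 mg/L.
After complete mixing, C₀ = (0.01157·4.46 + 0.062·0.0015) / 0.07357 = 0.7029 mg/L.
Travel time t = 4090 m / 0.15 m/s = 2.727e+04 s = 0.3156 d.
C = 0.7029·exp(−0.37·0.3156) = 0.7029·0.8898 = 0.6254 mg/L.

0.625 mg/L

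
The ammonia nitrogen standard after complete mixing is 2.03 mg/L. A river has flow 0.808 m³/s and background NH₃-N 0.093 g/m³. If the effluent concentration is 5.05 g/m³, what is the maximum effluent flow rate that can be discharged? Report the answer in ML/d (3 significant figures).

Mass balance at complete mixing: C_std·(Q_w + Q_r) = Q_w·C_e + Q_r·C_b.
Rearranging, Q_w = Q_r·(C_std − C_b)/(C_e − C_std) = 0.808·(2.03 − 0.093) / (5.05 − 2.03) = 0.5182 m³/s.
= 44.78 ML/d.

44.8 ML/d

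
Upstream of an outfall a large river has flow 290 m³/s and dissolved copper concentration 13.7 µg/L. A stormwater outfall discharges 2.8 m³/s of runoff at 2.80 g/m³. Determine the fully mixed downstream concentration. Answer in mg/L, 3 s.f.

0.0403 mg/L

13.7 µg/L = 0.0137 mg/L.
By mass balance at complete mixing, C = (2.8·2.8 + 290·0.0137) / (2.8 + 290) = 11.81/292.8 = 0.04034 mg/L.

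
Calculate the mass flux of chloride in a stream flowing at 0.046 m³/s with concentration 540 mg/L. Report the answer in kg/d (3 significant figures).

Mass flux = Q·C = 0.046 m³/s × 540 g/m³ = 24.84 g/s.
= 24.84 g/s × 86.4 = 2146 kg/d.

2150 kg/d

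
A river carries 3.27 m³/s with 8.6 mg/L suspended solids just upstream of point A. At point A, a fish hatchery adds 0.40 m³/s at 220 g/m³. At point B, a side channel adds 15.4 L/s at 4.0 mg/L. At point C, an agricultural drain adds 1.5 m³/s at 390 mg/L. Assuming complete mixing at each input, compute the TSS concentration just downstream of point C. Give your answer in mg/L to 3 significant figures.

After input A: C = (3.27·8.6 + 0.4·220) / 3.67 = 31.64 mg/L.
15.4 L/s = 0.0154 m³/s.
After input B: C = (3.67·31.64 + 0.0154·4) / 3.685 = 31.53 mg/L.
After input C: C = (3.685·31.53 + 1.5·390) / 5.185 = 135.2 mg/L.

135 mg/L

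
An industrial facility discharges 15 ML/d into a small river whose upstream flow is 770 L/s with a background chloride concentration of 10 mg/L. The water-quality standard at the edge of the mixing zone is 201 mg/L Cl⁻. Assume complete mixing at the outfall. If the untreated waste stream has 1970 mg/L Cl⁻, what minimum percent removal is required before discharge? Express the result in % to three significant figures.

46.8 %

15 ML/d = 0.1736 m³/s.
770 L/s = 0.77 m³/s.
Mass balance: 201·0.9436 = 0.1736·Cₑ + 0.77·10.
Cₑ = (189.7 − 7.7) / 0.1736 = 1048 mg/L.
Required removal = 1 − 1048/1970 = 46.8 %.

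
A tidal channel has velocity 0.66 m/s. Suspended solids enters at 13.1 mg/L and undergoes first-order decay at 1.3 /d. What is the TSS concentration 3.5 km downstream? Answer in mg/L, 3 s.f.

12.1 mg/L

Travel time t = 3.5 km / 0.66 m/s = 3500/0.66 = 5303 s = 0.06138 d.
First-order decay: C = 13.1·exp(−1.3·0.06138) = 13.1·0.9233 = 12.1 mg/L.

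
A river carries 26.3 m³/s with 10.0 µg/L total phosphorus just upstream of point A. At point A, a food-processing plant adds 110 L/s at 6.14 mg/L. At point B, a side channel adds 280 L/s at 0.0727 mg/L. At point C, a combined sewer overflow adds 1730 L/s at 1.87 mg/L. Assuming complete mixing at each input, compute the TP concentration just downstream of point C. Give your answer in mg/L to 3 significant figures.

10.0 µg/L = 0.01 mg/L.
110 L/s = 0.11 m³/s.
After input A: C = (26.3·0.01 + 0.11·6.14) / 26.41 = 0.03553 mg/L.
280 L/s = 0.28 m³/s.
After input B: C = (26.41·0.03553 + 0.28·0.0727) / 26.69 = 0.03592 mg/L.
1730 L/s = 1.73 m³/s.
After input C: C = (26.69·0.03592 + 1.73·1.87) / 28.42 = 0.1476 mg/L.

0.148 mg/L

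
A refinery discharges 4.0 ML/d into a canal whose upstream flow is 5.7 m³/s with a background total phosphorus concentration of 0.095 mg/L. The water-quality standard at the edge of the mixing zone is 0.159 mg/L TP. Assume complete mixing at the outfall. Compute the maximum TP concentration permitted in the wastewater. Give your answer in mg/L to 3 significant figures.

4.0 ML/d = 0.0463 m³/s.
Mass balance: 0.159·5.746 = 0.0463·Cₑ + 5.7·0.095.
Cₑ = (0.9137 − 0.5415) / 0.0463 = 8.039 mg/L.

8.04 mg/L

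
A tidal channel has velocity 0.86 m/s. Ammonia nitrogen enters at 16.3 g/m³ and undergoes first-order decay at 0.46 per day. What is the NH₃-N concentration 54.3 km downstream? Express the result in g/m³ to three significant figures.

Travel time t = 54.3 km / 0.86 m/s = 5.43e+04/0.86 = 6.314e+04 s = 0.7308 d.
First-order decay: C = 16.3·exp(−0.46·0.7308) = 16.3·0.7145 = 11.65 g/m³.

11.6 g/m³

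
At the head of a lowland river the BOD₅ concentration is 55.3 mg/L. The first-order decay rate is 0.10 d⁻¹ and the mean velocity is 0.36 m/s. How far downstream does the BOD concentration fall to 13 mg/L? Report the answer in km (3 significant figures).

From C = C₀·e^(−kt), t = ln(C₀/C)/k = ln(55.3/13)/0.10 = 1.448/0.10 = 14.48 d.
Distance = v·t = 0.36 m/s × 1.251e+06 s = 4.503e+05 m = 450.3 km.

450 km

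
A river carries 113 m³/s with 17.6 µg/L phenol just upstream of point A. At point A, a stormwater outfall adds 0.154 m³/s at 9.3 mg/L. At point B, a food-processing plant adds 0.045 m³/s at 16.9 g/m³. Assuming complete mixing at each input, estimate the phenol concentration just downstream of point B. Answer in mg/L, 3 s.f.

17.6 µg/L = 0.0176 mg/L.
After input A: C = (113·0.0176 + 0.154·9.3) / 113.2 = 0.03023 mg/L.
After input B: C = (113.2·0.03023 + 0.045·16.9) / 113.2 = 0.03694 mg/L.

0.0369 mg/L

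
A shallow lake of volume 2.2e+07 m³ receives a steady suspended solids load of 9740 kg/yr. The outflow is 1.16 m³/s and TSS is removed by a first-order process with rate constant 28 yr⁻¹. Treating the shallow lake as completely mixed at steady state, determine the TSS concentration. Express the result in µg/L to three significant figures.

14.9 µg/L

Outflow Q = 1.16 m³/s × 3.156e+07 s/yr = 3.661e+07 m³/yr.
Steady-state CSTR mass balance: W = Q·C + k·V·C, so C = W/(Q + kV).
Q + kV = 3.661e+07 + 28·2.2e+07 = 6.526e+08 m³/yr.
C = 9740/6.526e+08 = 1.492e-05 kg/m³ = 0.01492 mg/L = 14.92 µg/L.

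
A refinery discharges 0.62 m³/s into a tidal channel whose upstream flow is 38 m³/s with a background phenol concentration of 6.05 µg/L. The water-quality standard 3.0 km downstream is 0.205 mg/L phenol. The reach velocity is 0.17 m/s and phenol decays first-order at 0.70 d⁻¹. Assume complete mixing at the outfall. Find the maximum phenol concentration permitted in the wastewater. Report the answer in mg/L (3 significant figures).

14.4 mg/L

6.05 µg/L = 0.00605 mg/L.
Travel time to the compliance point: t = 3000/0.17 = 1.765e+04 s = 0.2042 d; decay factor exp(−0.70·0.2042) = 0.8668.
So the concentration just after mixing may be at most 0.205/0.8668 = 0.2365 mg/L.
Mass balance: 0.2365·38.62 = 0.62·Cₑ + 38·0.00605.
Cₑ = (9.134 − 0.2299) / 0.62 = 14.36 mg/L.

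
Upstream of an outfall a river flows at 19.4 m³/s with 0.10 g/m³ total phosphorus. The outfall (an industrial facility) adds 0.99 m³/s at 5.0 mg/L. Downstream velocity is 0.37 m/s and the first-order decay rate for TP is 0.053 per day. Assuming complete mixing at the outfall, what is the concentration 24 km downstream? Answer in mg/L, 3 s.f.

0.325 mg/L

After complete mixing, C₀ = (0.99·5 + 19.4·0.1) / 20.39 = 0.3379 mg/L.
Travel time t = 2.4e+04 m / 0.37 m/s = 6.486e+04 s = 0.7508 d.
C = 0.3379·exp(−0.053·0.7508) = 0.3379·0.961 = 0.3247 mg/L.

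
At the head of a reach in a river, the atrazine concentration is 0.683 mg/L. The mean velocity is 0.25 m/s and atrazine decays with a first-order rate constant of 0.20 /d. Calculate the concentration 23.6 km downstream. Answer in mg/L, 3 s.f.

Travel time t = 23.6 km / 0.25 m/s = 2.36e+04/0.25 = 9.44e+04 s = 1.093 d.
First-order decay: C = 0.683·exp(−0.20·1.093) = 0.683·0.8037 = 0.5489 mg/L.

0.549 mg/L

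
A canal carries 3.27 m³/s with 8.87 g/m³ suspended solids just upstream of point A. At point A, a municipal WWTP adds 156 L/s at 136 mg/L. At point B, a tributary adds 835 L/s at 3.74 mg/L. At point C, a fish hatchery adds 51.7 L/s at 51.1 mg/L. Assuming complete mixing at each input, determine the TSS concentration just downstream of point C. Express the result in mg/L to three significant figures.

13.0 mg/L

156 L/s = 0.156 m³/s.
After input A: C = (3.27·8.87 + 0.156·136) / 3.426 = 14.66 mg/L.
835 L/s = 0.835 m³/s.
After input B: C = (3.426·14.66 + 0.835·3.74) / 4.261 = 12.52 mg/L.
51.7 L/s = 0.0517 m³/s.
After input C: C = (4.261·12.52 + 0.0517·51.1) / 4.313 = 12.98 mg/L.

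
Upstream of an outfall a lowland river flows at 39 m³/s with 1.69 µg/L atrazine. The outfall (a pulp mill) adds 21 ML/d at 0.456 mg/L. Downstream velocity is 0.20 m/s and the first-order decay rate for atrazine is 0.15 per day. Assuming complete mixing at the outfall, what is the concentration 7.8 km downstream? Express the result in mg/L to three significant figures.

0.00421 mg/L

21 ML/d = 0.2431 m³/s.
1.69 µg/L = 0.00169 mg/L.
After complete mixing, C₀ = (0.2431·0.456 + 39·0.00169) / 39.24 = 0.004504 mg/L.
Travel time t = 7800 m / 0.20 m/s = 3.9e+04 s = 0.4514 d.
C = 0.004504·exp(−0.15·0.4514) = 0.004504·0.9345 = 0.004209 mg/L.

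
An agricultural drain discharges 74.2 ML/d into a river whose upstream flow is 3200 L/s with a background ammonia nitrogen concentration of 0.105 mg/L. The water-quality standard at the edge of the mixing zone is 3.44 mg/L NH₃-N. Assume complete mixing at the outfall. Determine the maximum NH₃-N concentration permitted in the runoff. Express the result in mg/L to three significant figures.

74.2 ML/d = 0.8588 m³/s.
3200 L/s = 3.2 m³/s.
Mass balance: 3.44·4.059 = 0.8588·Cₑ + 3.2·0.105.
Cₑ = (13.96 − 0.336) / 0.8588 = 15.87 mg/L.

15.9 mg/L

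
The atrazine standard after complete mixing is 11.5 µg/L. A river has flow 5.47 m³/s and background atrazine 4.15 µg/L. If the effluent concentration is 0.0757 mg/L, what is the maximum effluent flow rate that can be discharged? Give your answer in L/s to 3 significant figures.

626 L/s

4.15 µg/L = 0.00415 mg/L.
11.5 µg/L = 0.0115 mg/L.
Mass balance at complete mixing: C_std·(Q_w + Q_r) = Q_w·C_e + Q_r·C_b.
Rearranging, Q_w = Q_r·(C_std − C_b)/(C_e − C_std) = 5.47·(0.0115 − 0.00415) / (0.0757 − 0.0115) = 0.6262 m³/s.
= 626.2 L/s.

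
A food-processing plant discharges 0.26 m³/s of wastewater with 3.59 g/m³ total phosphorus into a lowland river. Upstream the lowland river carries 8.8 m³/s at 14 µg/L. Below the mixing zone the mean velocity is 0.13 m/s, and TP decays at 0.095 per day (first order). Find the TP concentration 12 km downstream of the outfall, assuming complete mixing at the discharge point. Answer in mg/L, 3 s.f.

0.105 mg/L

14 µg/L = 0.014 mg/L.
After complete mixing, C₀ = (0.26·3.59 + 8.8·0.014) / 9.06 = 0.1166 mg/L.
Travel time t = 1.2e+04 m / 0.13 m/s = 9.231e+04 s = 1.068 d.
C = 0.1166·exp(−0.095·1.068) = 0.1166·0.9035 = 0.1054 mg/L.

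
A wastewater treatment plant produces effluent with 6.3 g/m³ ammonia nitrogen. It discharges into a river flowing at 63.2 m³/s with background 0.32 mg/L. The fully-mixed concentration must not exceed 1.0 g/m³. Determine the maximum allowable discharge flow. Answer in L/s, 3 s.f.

8110 L/s

Mass balance at complete mixing: C_std·(Q_w + Q_r) = Q_w·C_e + Q_r·C_b.
Rearranging, Q_w = Q_r·(C_std − C_b)/(C_e − C_std) = 63.2·(1 − 0.32) / (6.3 − 1) = 8.109 m³/s.
= 8109 L/s.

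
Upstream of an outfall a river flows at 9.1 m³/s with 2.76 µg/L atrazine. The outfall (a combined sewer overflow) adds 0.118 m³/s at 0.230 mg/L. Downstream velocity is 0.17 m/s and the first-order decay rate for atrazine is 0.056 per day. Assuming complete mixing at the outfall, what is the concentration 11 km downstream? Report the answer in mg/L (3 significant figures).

2.76 µg/L = 0.00276 mg/L.
After complete mixing, C₀ = (0.118·0.23 + 9.1·0.00276) / 9.218 = 0.005669 mg/L.
Travel time t = 1.1e+04 m / 0.17 m/s = 6.471e+04 s = 0.7489 d.
C = 0.005669·exp(−0.056·0.7489) = 0.005669·0.9589 = 0.005436 mg/L.

0.00544 mg/L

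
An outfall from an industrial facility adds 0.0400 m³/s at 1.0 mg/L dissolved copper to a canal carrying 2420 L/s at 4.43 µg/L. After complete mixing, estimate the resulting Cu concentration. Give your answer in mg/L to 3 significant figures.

0.0206 mg/L

2420 L/s = 2.42 m³/s.
4.43 µg/L = 0.00443 mg/L.
By mass balance at complete mixing, C = (0.04·1 + 2.42·0.00443) / (0.04 + 2.42) = 0.05072/2.46 = 0.02062 mg/L.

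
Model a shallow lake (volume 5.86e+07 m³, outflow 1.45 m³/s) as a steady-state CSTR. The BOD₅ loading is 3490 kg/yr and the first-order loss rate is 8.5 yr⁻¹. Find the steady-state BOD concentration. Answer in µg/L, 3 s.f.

6.42 µg/L

Outflow Q = 1.45 m³/s × 3.156e+07 s/yr = 4.576e+07 m³/yr.
Steady-state CSTR mass balance: W = Q·C + k·V·C, so C = W/(Q + kV).
Q + kV = 4.576e+07 + 8.5·5.86e+07 = 5.439e+08 m³/yr.
C = 3490/5.439e+08 = 6.417e-06 kg/m³ = 0.006417 mg/L = 6.417 µg/L.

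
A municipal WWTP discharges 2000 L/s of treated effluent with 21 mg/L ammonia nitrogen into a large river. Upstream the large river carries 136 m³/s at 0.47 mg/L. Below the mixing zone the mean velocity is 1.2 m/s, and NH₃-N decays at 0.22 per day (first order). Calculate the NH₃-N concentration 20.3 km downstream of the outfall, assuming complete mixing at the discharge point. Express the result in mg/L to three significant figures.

0.735 mg/L

2000 L/s = 2 m³/s.
After complete mixing, C₀ = (2·21 + 136·0.47) / 138 = 0.7675 mg/L.
Travel time t = 2.03e+04 m / 1.2 m/s = 1.692e+04 s = 0.1958 d.
C = 0.7675·exp(−0.22·0.1958) = 0.7675·0.9578 = 0.7352 mg/L.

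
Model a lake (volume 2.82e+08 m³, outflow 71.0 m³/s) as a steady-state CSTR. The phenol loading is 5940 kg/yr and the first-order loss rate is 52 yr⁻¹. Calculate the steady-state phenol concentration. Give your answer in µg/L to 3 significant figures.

Outflow Q = 71.0 m³/s × 3.156e+07 s/yr = 2.241e+09 m³/yr.
Steady-state CSTR mass balance: W = Q·C + k·V·C, so C = W/(Q + kV).
Q + kV = 2.241e+09 + 52·2.82e+08 = 1.69e+10 m³/yr.
C = 5940/1.69e+10 = 3.514e-07 kg/m³ = 0.0003514 mg/L = 0.3514 µg/L.

0.351 µg/L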